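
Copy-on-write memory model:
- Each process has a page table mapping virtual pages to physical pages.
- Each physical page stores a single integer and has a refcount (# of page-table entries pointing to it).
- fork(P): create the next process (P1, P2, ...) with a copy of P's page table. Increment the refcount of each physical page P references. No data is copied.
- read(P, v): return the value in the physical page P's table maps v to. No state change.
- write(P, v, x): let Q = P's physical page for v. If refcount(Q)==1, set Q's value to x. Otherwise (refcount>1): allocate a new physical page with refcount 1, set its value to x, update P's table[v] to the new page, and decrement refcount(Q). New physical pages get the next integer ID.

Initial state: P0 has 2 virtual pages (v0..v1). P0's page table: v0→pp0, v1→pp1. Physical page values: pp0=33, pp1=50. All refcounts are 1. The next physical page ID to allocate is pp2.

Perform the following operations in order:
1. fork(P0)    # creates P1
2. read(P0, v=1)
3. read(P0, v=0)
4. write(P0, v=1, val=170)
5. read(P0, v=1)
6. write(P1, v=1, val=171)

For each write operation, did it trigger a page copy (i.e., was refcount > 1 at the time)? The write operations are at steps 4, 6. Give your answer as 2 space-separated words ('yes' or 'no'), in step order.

Op 1: fork(P0) -> P1. 2 ppages; refcounts: pp0:2 pp1:2
Op 2: read(P0, v1) -> 50. No state change.
Op 3: read(P0, v0) -> 33. No state change.
Op 4: write(P0, v1, 170). refcount(pp1)=2>1 -> COPY to pp2. 3 ppages; refcounts: pp0:2 pp1:1 pp2:1
Op 5: read(P0, v1) -> 170. No state change.
Op 6: write(P1, v1, 171). refcount(pp1)=1 -> write in place. 3 ppages; refcounts: pp0:2 pp1:1 pp2:1

yes no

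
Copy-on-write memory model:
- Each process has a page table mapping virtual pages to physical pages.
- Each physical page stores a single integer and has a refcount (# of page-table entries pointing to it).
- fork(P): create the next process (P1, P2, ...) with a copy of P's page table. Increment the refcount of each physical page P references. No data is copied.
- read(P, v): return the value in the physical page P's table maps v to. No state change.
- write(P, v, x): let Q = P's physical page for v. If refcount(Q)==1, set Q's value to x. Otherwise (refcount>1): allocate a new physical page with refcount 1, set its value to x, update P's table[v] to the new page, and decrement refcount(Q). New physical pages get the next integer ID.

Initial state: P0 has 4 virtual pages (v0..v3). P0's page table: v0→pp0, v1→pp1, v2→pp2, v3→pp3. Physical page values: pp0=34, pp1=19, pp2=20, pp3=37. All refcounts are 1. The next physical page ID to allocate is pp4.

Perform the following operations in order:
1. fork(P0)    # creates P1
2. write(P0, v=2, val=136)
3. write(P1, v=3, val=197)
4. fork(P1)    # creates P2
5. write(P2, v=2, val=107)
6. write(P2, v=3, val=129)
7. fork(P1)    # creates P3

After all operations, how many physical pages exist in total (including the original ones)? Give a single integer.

Answer: 8

Derivation:
Op 1: fork(P0) -> P1. 4 ppages; refcounts: pp0:2 pp1:2 pp2:2 pp3:2
Op 2: write(P0, v2, 136). refcount(pp2)=2>1 -> COPY to pp4. 5 ppages; refcounts: pp0:2 pp1:2 pp2:1 pp3:2 pp4:1
Op 3: write(P1, v3, 197). refcount(pp3)=2>1 -> COPY to pp5. 6 ppages; refcounts: pp0:2 pp1:2 pp2:1 pp3:1 pp4:1 pp5:1
Op 4: fork(P1) -> P2. 6 ppages; refcounts: pp0:3 pp1:3 pp2:2 pp3:1 pp4:1 pp5:2
Op 5: write(P2, v2, 107). refcount(pp2)=2>1 -> COPY to pp6. 7 ppages; refcounts: pp0:3 pp1:3 pp2:1 pp3:1 pp4:1 pp5:2 pp6:1
Op 6: write(P2, v3, 129). refcount(pp5)=2>1 -> COPY to pp7. 8 ppages; refcounts: pp0:3 pp1:3 pp2:1 pp3:1 pp4:1 pp5:1 pp6:1 pp7:1
Op 7: fork(P1) -> P3. 8 ppages; refcounts: pp0:4 pp1:4 pp2:2 pp3:1 pp4:1 pp5:2 pp6:1 pp7:1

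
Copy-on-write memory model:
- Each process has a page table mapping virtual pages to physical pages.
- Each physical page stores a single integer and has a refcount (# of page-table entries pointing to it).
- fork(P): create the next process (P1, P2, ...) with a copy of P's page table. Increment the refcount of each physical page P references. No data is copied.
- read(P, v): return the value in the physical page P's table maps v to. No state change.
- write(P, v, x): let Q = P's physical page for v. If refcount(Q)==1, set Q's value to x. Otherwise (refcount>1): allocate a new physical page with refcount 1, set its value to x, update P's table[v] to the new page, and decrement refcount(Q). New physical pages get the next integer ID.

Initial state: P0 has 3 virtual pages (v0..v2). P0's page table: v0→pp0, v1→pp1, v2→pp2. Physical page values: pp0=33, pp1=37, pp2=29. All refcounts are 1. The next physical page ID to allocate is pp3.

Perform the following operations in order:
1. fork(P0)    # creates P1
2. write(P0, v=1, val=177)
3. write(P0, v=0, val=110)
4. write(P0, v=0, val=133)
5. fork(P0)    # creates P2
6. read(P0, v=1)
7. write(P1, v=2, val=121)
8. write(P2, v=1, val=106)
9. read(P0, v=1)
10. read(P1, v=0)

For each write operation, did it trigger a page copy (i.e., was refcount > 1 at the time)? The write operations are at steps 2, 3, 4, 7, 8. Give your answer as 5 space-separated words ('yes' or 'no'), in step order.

Op 1: fork(P0) -> P1. 3 ppages; refcounts: pp0:2 pp1:2 pp2:2
Op 2: write(P0, v1, 177). refcount(pp1)=2>1 -> COPY to pp3. 4 ppages; refcounts: pp0:2 pp1:1 pp2:2 pp3:1
Op 3: write(P0, v0, 110). refcount(pp0)=2>1 -> COPY to pp4. 5 ppages; refcounts: pp0:1 pp1:1 pp2:2 pp3:1 pp4:1
Op 4: write(P0, v0, 133). refcount(pp4)=1 -> write in place. 5 ppages; refcounts: pp0:1 pp1:1 pp2:2 pp3:1 pp4:1
Op 5: fork(P0) -> P2. 5 ppages; refcounts: pp0:1 pp1:1 pp2:3 pp3:2 pp4:2
Op 6: read(P0, v1) -> 177. No state change.
Op 7: write(P1, v2, 121). refcount(pp2)=3>1 -> COPY to pp5. 6 ppages; refcounts: pp0:1 pp1:1 pp2:2 pp3:2 pp4:2 pp5:1
Op 8: write(P2, v1, 106). refcount(pp3)=2>1 -> COPY to pp6. 7 ppages; refcounts: pp0:1 pp1:1 pp2:2 pp3:1 pp4:2 pp5:1 pp6:1
Op 9: read(P0, v1) -> 177. No state change.
Op 10: read(P1, v0) -> 33. No state change.

yes yes no yes yes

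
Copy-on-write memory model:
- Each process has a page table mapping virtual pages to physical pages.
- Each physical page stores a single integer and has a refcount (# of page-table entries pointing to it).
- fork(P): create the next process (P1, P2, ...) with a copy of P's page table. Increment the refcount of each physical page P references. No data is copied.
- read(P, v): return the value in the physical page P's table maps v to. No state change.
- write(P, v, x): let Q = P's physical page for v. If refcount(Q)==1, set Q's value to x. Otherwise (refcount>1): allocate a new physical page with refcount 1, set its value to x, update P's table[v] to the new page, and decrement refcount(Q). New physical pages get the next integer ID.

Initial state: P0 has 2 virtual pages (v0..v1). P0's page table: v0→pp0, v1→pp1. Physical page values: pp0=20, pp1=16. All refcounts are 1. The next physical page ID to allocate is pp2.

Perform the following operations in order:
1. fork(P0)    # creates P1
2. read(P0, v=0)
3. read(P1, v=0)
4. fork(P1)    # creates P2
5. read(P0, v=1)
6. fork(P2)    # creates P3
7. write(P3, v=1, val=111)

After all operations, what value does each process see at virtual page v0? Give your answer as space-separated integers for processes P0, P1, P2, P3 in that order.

Answer: 20 20 20 20

Derivation:
Op 1: fork(P0) -> P1. 2 ppages; refcounts: pp0:2 pp1:2
Op 2: read(P0, v0) -> 20. No state change.
Op 3: read(P1, v0) -> 20. No state change.
Op 4: fork(P1) -> P2. 2 ppages; refcounts: pp0:3 pp1:3
Op 5: read(P0, v1) -> 16. No state change.
Op 6: fork(P2) -> P3. 2 ppages; refcounts: pp0:4 pp1:4
Op 7: write(P3, v1, 111). refcount(pp1)=4>1 -> COPY to pp2. 3 ppages; refcounts: pp0:4 pp1:3 pp2:1
P0: v0 -> pp0 = 20
P1: v0 -> pp0 = 20
P2: v0 -> pp0 = 20
P3: v0 -> pp0 = 20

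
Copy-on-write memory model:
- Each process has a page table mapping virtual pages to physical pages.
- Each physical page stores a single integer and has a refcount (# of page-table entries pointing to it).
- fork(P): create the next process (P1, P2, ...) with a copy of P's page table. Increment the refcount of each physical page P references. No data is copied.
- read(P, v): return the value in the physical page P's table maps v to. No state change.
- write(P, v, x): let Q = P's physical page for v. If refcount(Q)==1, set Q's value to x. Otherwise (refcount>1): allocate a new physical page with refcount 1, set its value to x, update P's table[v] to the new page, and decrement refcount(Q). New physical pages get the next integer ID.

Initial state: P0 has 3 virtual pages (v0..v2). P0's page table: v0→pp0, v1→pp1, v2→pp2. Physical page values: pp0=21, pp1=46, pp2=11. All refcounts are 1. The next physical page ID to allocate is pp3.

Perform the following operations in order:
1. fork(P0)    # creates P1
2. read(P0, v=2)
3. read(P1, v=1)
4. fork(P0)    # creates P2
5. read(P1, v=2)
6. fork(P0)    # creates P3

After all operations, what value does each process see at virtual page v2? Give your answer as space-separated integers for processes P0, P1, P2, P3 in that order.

Op 1: fork(P0) -> P1. 3 ppages; refcounts: pp0:2 pp1:2 pp2:2
Op 2: read(P0, v2) -> 11. No state change.
Op 3: read(P1, v1) -> 46. No state change.
Op 4: fork(P0) -> P2. 3 ppages; refcounts: pp0:3 pp1:3 pp2:3
Op 5: read(P1, v2) -> 11. No state change.
Op 6: fork(P0) -> P3. 3 ppages; refcounts: pp0:4 pp1:4 pp2:4
P0: v2 -> pp2 = 11
P1: v2 -> pp2 = 11
P2: v2 -> pp2 = 11
P3: v2 -> pp2 = 11

Answer: 11 11 11 11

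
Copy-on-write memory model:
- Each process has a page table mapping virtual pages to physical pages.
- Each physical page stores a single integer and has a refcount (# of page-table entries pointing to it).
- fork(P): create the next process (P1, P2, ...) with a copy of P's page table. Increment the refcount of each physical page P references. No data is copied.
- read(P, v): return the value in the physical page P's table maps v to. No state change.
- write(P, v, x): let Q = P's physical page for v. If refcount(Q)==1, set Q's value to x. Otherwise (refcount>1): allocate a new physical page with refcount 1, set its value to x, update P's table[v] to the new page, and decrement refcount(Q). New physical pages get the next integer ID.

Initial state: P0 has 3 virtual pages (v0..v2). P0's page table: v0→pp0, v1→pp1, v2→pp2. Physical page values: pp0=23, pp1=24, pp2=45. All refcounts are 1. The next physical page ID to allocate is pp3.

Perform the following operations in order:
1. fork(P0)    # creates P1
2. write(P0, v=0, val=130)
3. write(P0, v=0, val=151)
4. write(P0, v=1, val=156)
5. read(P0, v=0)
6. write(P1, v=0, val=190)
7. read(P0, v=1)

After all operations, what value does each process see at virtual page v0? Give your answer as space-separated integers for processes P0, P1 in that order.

Answer: 151 190

Derivation:
Op 1: fork(P0) -> P1. 3 ppages; refcounts: pp0:2 pp1:2 pp2:2
Op 2: write(P0, v0, 130). refcount(pp0)=2>1 -> COPY to pp3. 4 ppages; refcounts: pp0:1 pp1:2 pp2:2 pp3:1
Op 3: write(P0, v0, 151). refcount(pp3)=1 -> write in place. 4 ppages; refcounts: pp0:1 pp1:2 pp2:2 pp3:1
Op 4: write(P0, v1, 156). refcount(pp1)=2>1 -> COPY to pp4. 5 ppages; refcounts: pp0:1 pp1:1 pp2:2 pp3:1 pp4:1
Op 5: read(P0, v0) -> 151. No state change.
Op 6: write(P1, v0, 190). refcount(pp0)=1 -> write in place. 5 ppages; refcounts: pp0:1 pp1:1 pp2:2 pp3:1 pp4:1
Op 7: read(P0, v1) -> 156. No state change.
P0: v0 -> pp3 = 151
P1: v0 -> pp0 = 190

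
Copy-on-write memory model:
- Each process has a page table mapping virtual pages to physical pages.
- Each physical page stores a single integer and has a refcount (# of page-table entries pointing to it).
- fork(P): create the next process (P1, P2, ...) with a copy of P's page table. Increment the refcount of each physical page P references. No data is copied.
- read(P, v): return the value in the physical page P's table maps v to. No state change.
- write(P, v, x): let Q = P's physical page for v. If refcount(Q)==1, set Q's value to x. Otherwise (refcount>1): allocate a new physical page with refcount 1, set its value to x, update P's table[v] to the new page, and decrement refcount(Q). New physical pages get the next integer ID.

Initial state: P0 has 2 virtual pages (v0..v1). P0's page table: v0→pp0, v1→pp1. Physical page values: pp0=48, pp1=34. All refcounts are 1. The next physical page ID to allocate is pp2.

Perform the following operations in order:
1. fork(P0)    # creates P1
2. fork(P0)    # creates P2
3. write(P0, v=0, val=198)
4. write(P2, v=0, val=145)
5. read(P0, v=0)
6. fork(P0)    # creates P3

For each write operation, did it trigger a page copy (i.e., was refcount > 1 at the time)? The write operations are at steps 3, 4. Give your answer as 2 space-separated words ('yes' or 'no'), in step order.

Op 1: fork(P0) -> P1. 2 ppages; refcounts: pp0:2 pp1:2
Op 2: fork(P0) -> P2. 2 ppages; refcounts: pp0:3 pp1:3
Op 3: write(P0, v0, 198). refcount(pp0)=3>1 -> COPY to pp2. 3 ppages; refcounts: pp0:2 pp1:3 pp2:1
Op 4: write(P2, v0, 145). refcount(pp0)=2>1 -> COPY to pp3. 4 ppages; refcounts: pp0:1 pp1:3 pp2:1 pp3:1
Op 5: read(P0, v0) -> 198. No state change.
Op 6: fork(P0) -> P3. 4 ppages; refcounts: pp0:1 pp1:4 pp2:2 pp3:1

yes yes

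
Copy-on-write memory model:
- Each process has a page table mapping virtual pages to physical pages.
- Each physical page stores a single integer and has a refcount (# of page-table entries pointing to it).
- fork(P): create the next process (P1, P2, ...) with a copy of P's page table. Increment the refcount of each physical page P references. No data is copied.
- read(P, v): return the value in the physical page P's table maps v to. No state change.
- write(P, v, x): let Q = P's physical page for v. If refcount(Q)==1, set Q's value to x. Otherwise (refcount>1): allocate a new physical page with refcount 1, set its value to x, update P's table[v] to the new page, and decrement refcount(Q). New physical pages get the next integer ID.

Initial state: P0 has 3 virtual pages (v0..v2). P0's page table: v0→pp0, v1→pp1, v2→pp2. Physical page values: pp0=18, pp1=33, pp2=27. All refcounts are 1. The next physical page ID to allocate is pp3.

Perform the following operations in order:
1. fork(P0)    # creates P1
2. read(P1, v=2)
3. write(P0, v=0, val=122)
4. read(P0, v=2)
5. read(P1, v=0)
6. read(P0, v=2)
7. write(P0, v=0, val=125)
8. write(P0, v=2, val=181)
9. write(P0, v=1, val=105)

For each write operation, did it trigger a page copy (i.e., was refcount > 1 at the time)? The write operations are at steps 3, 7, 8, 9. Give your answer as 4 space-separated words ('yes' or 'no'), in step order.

Op 1: fork(P0) -> P1. 3 ppages; refcounts: pp0:2 pp1:2 pp2:2
Op 2: read(P1, v2) -> 27. No state change.
Op 3: write(P0, v0, 122). refcount(pp0)=2>1 -> COPY to pp3. 4 ppages; refcounts: pp0:1 pp1:2 pp2:2 pp3:1
Op 4: read(P0, v2) -> 27. No state change.
Op 5: read(P1, v0) -> 18. No state change.
Op 6: read(P0, v2) -> 27. No state change.
Op 7: write(P0, v0, 125). refcount(pp3)=1 -> write in place. 4 ppages; refcounts: pp0:1 pp1:2 pp2:2 pp3:1
Op 8: write(P0, v2, 181). refcount(pp2)=2>1 -> COPY to pp4. 5 ppages; refcounts: pp0:1 pp1:2 pp2:1 pp3:1 pp4:1
Op 9: write(P0, v1, 105). refcount(pp1)=2>1 -> COPY to pp5. 6 ppages; refcounts: pp0:1 pp1:1 pp2:1 pp3:1 pp4:1 pp5:1

yes no yes yes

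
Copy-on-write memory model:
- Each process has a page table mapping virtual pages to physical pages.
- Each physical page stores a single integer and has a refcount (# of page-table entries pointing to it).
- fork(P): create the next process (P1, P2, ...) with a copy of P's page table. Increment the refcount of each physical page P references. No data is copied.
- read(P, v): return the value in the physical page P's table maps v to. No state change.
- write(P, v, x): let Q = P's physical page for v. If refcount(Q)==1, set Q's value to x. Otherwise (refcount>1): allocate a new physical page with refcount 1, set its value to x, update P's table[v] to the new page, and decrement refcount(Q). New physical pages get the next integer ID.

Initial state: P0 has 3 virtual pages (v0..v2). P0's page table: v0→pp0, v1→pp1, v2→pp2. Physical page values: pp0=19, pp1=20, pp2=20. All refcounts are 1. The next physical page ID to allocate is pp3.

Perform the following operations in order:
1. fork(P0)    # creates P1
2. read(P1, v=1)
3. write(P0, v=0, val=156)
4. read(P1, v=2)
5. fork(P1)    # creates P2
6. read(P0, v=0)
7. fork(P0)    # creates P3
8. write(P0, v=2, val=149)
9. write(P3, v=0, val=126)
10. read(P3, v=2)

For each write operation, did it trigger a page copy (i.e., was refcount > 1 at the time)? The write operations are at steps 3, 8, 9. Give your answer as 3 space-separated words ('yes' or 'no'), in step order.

Op 1: fork(P0) -> P1. 3 ppages; refcounts: pp0:2 pp1:2 pp2:2
Op 2: read(P1, v1) -> 20. No state change.
Op 3: write(P0, v0, 156). refcount(pp0)=2>1 -> COPY to pp3. 4 ppages; refcounts: pp0:1 pp1:2 pp2:2 pp3:1
Op 4: read(P1, v2) -> 20. No state change.
Op 5: fork(P1) -> P2. 4 ppages; refcounts: pp0:2 pp1:3 pp2:3 pp3:1
Op 6: read(P0, v0) -> 156. No state change.
Op 7: fork(P0) -> P3. 4 ppages; refcounts: pp0:2 pp1:4 pp2:4 pp3:2
Op 8: write(P0, v2, 149). refcount(pp2)=4>1 -> COPY to pp4. 5 ppages; refcounts: pp0:2 pp1:4 pp2:3 pp3:2 pp4:1
Op 9: write(P3, v0, 126). refcount(pp3)=2>1 -> COPY to pp5. 6 ppages; refcounts: pp0:2 pp1:4 pp2:3 pp3:1 pp4:1 pp5:1
Op 10: read(P3, v2) -> 20. No state change.

yes yes yes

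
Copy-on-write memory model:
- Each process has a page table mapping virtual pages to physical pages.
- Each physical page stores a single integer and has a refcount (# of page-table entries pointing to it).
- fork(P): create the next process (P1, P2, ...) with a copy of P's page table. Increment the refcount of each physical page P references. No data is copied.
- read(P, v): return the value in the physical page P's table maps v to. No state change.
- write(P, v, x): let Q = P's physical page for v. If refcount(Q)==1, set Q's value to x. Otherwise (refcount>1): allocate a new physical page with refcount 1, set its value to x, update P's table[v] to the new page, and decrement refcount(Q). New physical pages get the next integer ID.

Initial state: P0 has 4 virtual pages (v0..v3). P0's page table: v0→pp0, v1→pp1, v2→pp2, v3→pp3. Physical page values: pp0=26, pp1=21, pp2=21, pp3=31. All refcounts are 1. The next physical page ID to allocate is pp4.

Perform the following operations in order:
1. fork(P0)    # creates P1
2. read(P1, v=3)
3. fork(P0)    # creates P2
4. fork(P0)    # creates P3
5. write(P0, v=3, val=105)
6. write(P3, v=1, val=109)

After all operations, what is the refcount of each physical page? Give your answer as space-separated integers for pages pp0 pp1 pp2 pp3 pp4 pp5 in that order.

Op 1: fork(P0) -> P1. 4 ppages; refcounts: pp0:2 pp1:2 pp2:2 pp3:2
Op 2: read(P1, v3) -> 31. No state change.
Op 3: fork(P0) -> P2. 4 ppages; refcounts: pp0:3 pp1:3 pp2:3 pp3:3
Op 4: fork(P0) -> P3. 4 ppages; refcounts: pp0:4 pp1:4 pp2:4 pp3:4
Op 5: write(P0, v3, 105). refcount(pp3)=4>1 -> COPY to pp4. 5 ppages; refcounts: pp0:4 pp1:4 pp2:4 pp3:3 pp4:1
Op 6: write(P3, v1, 109). refcount(pp1)=4>1 -> COPY to pp5. 6 ppages; refcounts: pp0:4 pp1:3 pp2:4 pp3:3 pp4:1 pp5:1

Answer: 4 3 4 3 1 1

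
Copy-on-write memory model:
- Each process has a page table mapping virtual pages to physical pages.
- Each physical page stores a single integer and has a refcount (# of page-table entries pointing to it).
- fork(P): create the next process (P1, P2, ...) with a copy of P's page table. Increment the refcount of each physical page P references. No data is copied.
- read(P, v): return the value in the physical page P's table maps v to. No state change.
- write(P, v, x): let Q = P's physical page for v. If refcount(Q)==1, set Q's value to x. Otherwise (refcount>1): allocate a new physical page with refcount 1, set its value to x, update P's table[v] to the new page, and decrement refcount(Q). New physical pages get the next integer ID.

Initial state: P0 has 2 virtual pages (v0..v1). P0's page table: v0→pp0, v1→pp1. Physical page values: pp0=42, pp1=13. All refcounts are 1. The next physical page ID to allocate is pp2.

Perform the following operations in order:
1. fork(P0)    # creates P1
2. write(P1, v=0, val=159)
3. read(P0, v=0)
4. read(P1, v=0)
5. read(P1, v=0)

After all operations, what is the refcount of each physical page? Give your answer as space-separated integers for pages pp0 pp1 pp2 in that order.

Answer: 1 2 1

Derivation:
Op 1: fork(P0) -> P1. 2 ppages; refcounts: pp0:2 pp1:2
Op 2: write(P1, v0, 159). refcount(pp0)=2>1 -> COPY to pp2. 3 ppages; refcounts: pp0:1 pp1:2 pp2:1
Op 3: read(P0, v0) -> 42. No state change.
Op 4: read(P1, v0) -> 159. No state change.
Op 5: read(P1, v0) -> 159. No state change.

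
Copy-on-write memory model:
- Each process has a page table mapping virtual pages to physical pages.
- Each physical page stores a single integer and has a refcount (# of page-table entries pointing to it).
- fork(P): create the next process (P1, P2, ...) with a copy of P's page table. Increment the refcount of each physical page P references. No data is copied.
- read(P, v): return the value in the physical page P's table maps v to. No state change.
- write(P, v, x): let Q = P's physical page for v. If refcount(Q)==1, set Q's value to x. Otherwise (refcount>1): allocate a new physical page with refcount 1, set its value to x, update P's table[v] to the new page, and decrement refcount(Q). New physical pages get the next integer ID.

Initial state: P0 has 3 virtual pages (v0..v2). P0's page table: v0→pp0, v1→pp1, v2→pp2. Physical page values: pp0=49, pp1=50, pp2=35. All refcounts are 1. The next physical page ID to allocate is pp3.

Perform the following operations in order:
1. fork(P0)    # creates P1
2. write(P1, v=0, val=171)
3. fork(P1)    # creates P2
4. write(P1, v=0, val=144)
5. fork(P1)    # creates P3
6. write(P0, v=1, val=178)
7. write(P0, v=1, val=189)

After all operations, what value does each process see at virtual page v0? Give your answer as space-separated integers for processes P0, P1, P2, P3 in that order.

Op 1: fork(P0) -> P1. 3 ppages; refcounts: pp0:2 pp1:2 pp2:2
Op 2: write(P1, v0, 171). refcount(pp0)=2>1 -> COPY to pp3. 4 ppages; refcounts: pp0:1 pp1:2 pp2:2 pp3:1
Op 3: fork(P1) -> P2. 4 ppages; refcounts: pp0:1 pp1:3 pp2:3 pp3:2
Op 4: write(P1, v0, 144). refcount(pp3)=2>1 -> COPY to pp4. 5 ppages; refcounts: pp0:1 pp1:3 pp2:3 pp3:1 pp4:1
Op 5: fork(P1) -> P3. 5 ppages; refcounts: pp0:1 pp1:4 pp2:4 pp3:1 pp4:2
Op 6: write(P0, v1, 178). refcount(pp1)=4>1 -> COPY to pp5. 6 ppages; refcounts: pp0:1 pp1:3 pp2:4 pp3:1 pp4:2 pp5:1
Op 7: write(P0, v1, 189). refcount(pp5)=1 -> write in place. 6 ppages; refcounts: pp0:1 pp1:3 pp2:4 pp3:1 pp4:2 pp5:1
P0: v0 -> pp0 = 49
P1: v0 -> pp4 = 144
P2: v0 -> pp3 = 171
P3: v0 -> pp4 = 144

Answer: 49 144 171 144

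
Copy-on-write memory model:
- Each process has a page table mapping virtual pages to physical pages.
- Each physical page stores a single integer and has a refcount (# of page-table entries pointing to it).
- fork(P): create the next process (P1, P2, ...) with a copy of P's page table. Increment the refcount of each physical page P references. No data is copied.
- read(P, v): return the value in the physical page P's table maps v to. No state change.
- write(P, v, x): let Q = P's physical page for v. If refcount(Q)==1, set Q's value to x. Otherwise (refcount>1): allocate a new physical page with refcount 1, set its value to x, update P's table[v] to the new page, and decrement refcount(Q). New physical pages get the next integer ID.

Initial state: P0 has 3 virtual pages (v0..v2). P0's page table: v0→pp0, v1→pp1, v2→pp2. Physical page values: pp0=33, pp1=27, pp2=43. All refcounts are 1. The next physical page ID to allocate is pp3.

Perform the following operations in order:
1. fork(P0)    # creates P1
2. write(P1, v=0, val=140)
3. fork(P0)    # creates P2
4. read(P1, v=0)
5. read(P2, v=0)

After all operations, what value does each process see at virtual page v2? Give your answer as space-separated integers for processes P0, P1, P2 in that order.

Answer: 43 43 43

Derivation:
Op 1: fork(P0) -> P1. 3 ppages; refcounts: pp0:2 pp1:2 pp2:2
Op 2: write(P1, v0, 140). refcount(pp0)=2>1 -> COPY to pp3. 4 ppages; refcounts: pp0:1 pp1:2 pp2:2 pp3:1
Op 3: fork(P0) -> P2. 4 ppages; refcounts: pp0:2 pp1:3 pp2:3 pp3:1
Op 4: read(P1, v0) -> 140. No state change.
Op 5: read(P2, v0) -> 33. No state change.
P0: v2 -> pp2 = 43
P1: v2 -> pp2 = 43
P2: v2 -> pp2 = 43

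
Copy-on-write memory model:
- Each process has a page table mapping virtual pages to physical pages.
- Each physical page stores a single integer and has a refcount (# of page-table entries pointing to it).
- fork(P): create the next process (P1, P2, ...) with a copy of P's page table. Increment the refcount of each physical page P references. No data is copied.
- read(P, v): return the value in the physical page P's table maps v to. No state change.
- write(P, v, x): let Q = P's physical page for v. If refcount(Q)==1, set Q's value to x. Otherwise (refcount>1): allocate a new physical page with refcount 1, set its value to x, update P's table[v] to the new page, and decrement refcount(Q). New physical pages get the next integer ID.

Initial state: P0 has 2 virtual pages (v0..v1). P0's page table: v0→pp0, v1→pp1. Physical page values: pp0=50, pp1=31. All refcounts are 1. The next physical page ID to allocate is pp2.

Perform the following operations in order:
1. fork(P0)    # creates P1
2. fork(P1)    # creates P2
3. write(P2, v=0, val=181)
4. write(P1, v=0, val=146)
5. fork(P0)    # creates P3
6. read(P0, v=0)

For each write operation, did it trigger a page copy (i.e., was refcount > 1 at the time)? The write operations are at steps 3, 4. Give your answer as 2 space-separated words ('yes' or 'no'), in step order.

Op 1: fork(P0) -> P1. 2 ppages; refcounts: pp0:2 pp1:2
Op 2: fork(P1) -> P2. 2 ppages; refcounts: pp0:3 pp1:3
Op 3: write(P2, v0, 181). refcount(pp0)=3>1 -> COPY to pp2. 3 ppages; refcounts: pp0:2 pp1:3 pp2:1
Op 4: write(P1, v0, 146). refcount(pp0)=2>1 -> COPY to pp3. 4 ppages; refcounts: pp0:1 pp1:3 pp2:1 pp3:1
Op 5: fork(P0) -> P3. 4 ppages; refcounts: pp0:2 pp1:4 pp2:1 pp3:1
Op 6: read(P0, v0) -> 50. No state change.

yes yes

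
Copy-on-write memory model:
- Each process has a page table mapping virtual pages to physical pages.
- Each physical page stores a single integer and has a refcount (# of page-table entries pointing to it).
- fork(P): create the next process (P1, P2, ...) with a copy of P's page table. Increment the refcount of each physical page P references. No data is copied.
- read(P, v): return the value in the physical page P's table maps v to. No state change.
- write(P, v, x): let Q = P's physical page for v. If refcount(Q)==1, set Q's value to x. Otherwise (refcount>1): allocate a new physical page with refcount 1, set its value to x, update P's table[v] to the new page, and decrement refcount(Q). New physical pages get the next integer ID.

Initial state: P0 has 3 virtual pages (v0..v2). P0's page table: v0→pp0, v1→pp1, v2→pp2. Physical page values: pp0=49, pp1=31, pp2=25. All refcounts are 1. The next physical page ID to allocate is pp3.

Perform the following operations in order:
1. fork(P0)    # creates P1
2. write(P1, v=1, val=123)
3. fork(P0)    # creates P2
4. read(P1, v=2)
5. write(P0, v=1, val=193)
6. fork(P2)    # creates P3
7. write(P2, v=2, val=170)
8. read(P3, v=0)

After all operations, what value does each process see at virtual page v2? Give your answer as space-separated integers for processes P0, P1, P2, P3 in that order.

Op 1: fork(P0) -> P1. 3 ppages; refcounts: pp0:2 pp1:2 pp2:2
Op 2: write(P1, v1, 123). refcount(pp1)=2>1 -> COPY to pp3. 4 ppages; refcounts: pp0:2 pp1:1 pp2:2 pp3:1
Op 3: fork(P0) -> P2. 4 ppages; refcounts: pp0:3 pp1:2 pp2:3 pp3:1
Op 4: read(P1, v2) -> 25. No state change.
Op 5: write(P0, v1, 193). refcount(pp1)=2>1 -> COPY to pp4. 5 ppages; refcounts: pp0:3 pp1:1 pp2:3 pp3:1 pp4:1
Op 6: fork(P2) -> P3. 5 ppages; refcounts: pp0:4 pp1:2 pp2:4 pp3:1 pp4:1
Op 7: write(P2, v2, 170). refcount(pp2)=4>1 -> COPY to pp5. 6 ppages; refcounts: pp0:4 pp1:2 pp2:3 pp3:1 pp4:1 pp5:1
Op 8: read(P3, v0) -> 49. No state change.
P0: v2 -> pp2 = 25
P1: v2 -> pp2 = 25
P2: v2 -> pp5 = 170
P3: v2 -> pp2 = 25

Answer: 25 25 170 25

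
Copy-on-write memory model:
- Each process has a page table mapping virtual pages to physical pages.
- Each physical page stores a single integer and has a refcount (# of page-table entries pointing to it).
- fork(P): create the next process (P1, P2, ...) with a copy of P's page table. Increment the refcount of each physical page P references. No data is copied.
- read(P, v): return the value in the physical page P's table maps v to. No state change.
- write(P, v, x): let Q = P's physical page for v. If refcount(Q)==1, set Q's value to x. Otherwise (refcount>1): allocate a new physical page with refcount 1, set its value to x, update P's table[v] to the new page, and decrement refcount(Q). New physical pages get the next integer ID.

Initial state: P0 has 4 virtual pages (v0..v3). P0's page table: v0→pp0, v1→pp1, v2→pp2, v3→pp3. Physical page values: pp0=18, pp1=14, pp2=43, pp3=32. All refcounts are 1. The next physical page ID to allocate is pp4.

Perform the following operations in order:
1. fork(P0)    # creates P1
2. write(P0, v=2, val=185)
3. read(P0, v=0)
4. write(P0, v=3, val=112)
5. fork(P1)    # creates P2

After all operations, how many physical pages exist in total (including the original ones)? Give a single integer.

Op 1: fork(P0) -> P1. 4 ppages; refcounts: pp0:2 pp1:2 pp2:2 pp3:2
Op 2: write(P0, v2, 185). refcount(pp2)=2>1 -> COPY to pp4. 5 ppages; refcounts: pp0:2 pp1:2 pp2:1 pp3:2 pp4:1
Op 3: read(P0, v0) -> 18. No state change.
Op 4: write(P0, v3, 112). refcount(pp3)=2>1 -> COPY to pp5. 6 ppages; refcounts: pp0:2 pp1:2 pp2:1 pp3:1 pp4:1 pp5:1
Op 5: fork(P1) -> P2. 6 ppages; refcounts: pp0:3 pp1:3 pp2:2 pp3:2 pp4:1 pp5:1

Answer: 6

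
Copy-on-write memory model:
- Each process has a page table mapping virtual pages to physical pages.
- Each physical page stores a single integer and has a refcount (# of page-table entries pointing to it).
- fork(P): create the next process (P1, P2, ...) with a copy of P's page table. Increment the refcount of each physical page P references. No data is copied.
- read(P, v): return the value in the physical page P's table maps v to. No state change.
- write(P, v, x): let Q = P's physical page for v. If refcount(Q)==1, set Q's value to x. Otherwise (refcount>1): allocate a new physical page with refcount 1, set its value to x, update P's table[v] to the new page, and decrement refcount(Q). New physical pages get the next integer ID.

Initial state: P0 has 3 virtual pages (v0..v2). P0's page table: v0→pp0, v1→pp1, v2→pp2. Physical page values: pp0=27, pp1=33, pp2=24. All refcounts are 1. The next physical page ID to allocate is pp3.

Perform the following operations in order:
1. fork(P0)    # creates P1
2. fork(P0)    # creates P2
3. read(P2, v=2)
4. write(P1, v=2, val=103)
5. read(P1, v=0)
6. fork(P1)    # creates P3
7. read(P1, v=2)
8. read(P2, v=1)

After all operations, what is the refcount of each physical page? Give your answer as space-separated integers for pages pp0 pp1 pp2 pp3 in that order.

Answer: 4 4 2 2

Derivation:
Op 1: fork(P0) -> P1. 3 ppages; refcounts: pp0:2 pp1:2 pp2:2
Op 2: fork(P0) -> P2. 3 ppages; refcounts: pp0:3 pp1:3 pp2:3
Op 3: read(P2, v2) -> 24. No state change.
Op 4: write(P1, v2, 103). refcount(pp2)=3>1 -> COPY to pp3. 4 ppages; refcounts: pp0:3 pp1:3 pp2:2 pp3:1
Op 5: read(P1, v0) -> 27. No state change.
Op 6: fork(P1) -> P3. 4 ppages; refcounts: pp0:4 pp1:4 pp2:2 pp3:2
Op 7: read(P1, v2) -> 103. No state change.
Op 8: read(P2, v1) -> 33. No state change.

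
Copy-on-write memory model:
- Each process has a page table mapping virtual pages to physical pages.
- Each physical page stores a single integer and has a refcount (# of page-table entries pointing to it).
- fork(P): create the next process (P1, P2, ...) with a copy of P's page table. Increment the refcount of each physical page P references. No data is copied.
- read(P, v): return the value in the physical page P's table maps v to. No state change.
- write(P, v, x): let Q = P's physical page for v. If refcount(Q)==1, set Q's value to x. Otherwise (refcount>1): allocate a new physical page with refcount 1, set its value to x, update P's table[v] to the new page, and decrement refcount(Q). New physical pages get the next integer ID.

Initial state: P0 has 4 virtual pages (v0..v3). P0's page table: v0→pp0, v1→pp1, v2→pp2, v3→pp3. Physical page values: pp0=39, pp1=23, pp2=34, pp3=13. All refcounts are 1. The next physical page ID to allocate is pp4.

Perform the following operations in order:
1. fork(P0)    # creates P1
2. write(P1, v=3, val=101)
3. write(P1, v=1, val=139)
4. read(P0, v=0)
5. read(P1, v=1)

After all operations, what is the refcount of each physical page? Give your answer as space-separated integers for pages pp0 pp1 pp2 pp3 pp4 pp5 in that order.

Answer: 2 1 2 1 1 1

Derivation:
Op 1: fork(P0) -> P1. 4 ppages; refcounts: pp0:2 pp1:2 pp2:2 pp3:2
Op 2: write(P1, v3, 101). refcount(pp3)=2>1 -> COPY to pp4. 5 ppages; refcounts: pp0:2 pp1:2 pp2:2 pp3:1 pp4:1
Op 3: write(P1, v1, 139). refcount(pp1)=2>1 -> COPY to pp5. 6 ppages; refcounts: pp0:2 pp1:1 pp2:2 pp3:1 pp4:1 pp5:1
Op 4: read(P0, v0) -> 39. No state change.
Op 5: read(P1, v1) -> 139. No state change.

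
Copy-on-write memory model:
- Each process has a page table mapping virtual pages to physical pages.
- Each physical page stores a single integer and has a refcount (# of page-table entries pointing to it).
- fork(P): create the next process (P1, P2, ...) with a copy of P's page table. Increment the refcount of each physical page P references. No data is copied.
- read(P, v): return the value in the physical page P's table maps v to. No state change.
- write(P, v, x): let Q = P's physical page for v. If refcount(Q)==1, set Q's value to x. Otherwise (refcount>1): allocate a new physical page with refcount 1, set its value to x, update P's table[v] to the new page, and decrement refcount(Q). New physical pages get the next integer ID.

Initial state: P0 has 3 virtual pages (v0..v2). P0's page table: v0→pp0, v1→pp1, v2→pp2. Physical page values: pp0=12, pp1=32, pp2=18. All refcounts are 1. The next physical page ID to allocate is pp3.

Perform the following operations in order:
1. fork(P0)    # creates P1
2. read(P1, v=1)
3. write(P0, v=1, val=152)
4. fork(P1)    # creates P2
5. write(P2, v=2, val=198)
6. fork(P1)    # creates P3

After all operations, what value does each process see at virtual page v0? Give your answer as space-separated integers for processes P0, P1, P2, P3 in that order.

Answer: 12 12 12 12

Derivation:
Op 1: fork(P0) -> P1. 3 ppages; refcounts: pp0:2 pp1:2 pp2:2
Op 2: read(P1, v1) -> 32. No state change.
Op 3: write(P0, v1, 152). refcount(pp1)=2>1 -> COPY to pp3. 4 ppages; refcounts: pp0:2 pp1:1 pp2:2 pp3:1
Op 4: fork(P1) -> P2. 4 ppages; refcounts: pp0:3 pp1:2 pp2:3 pp3:1
Op 5: write(P2, v2, 198). refcount(pp2)=3>1 -> COPY to pp4. 5 ppages; refcounts: pp0:3 pp1:2 pp2:2 pp3:1 pp4:1
Op 6: fork(P1) -> P3. 5 ppages; refcounts: pp0:4 pp1:3 pp2:3 pp3:1 pp4:1
P0: v0 -> pp0 = 12
P1: v0 -> pp0 = 12
P2: v0 -> pp0 = 12
P3: v0 -> pp0 = 12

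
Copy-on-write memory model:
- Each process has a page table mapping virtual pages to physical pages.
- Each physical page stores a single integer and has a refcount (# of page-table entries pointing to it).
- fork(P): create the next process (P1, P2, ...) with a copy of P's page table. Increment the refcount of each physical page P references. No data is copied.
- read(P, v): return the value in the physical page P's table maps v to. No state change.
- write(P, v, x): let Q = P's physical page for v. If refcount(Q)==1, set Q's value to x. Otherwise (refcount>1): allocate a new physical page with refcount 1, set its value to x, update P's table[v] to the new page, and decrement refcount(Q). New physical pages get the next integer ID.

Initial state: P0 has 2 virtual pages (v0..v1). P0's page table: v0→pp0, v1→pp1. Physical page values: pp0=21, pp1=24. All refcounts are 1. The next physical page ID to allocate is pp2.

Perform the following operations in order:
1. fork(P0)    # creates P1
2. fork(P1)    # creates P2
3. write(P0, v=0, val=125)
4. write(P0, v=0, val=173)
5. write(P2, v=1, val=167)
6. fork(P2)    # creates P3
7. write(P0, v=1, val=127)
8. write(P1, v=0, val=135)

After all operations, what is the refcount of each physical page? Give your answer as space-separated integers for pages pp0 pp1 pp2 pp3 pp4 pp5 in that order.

Op 1: fork(P0) -> P1. 2 ppages; refcounts: pp0:2 pp1:2
Op 2: fork(P1) -> P2. 2 ppages; refcounts: pp0:3 pp1:3
Op 3: write(P0, v0, 125). refcount(pp0)=3>1 -> COPY to pp2. 3 ppages; refcounts: pp0:2 pp1:3 pp2:1
Op 4: write(P0, v0, 173). refcount(pp2)=1 -> write in place. 3 ppages; refcounts: pp0:2 pp1:3 pp2:1
Op 5: write(P2, v1, 167). refcount(pp1)=3>1 -> COPY to pp3. 4 ppages; refcounts: pp0:2 pp1:2 pp2:1 pp3:1
Op 6: fork(P2) -> P3. 4 ppages; refcounts: pp0:3 pp1:2 pp2:1 pp3:2
Op 7: write(P0, v1, 127). refcount(pp1)=2>1 -> COPY to pp4. 5 ppages; refcounts: pp0:3 pp1:1 pp2:1 pp3:2 pp4:1
Op 8: write(P1, v0, 135). refcount(pp0)=3>1 -> COPY to pp5. 6 ppages; refcounts: pp0:2 pp1:1 pp2:1 pp3:2 pp4:1 pp5:1

Answer: 2 1 1 2 1 1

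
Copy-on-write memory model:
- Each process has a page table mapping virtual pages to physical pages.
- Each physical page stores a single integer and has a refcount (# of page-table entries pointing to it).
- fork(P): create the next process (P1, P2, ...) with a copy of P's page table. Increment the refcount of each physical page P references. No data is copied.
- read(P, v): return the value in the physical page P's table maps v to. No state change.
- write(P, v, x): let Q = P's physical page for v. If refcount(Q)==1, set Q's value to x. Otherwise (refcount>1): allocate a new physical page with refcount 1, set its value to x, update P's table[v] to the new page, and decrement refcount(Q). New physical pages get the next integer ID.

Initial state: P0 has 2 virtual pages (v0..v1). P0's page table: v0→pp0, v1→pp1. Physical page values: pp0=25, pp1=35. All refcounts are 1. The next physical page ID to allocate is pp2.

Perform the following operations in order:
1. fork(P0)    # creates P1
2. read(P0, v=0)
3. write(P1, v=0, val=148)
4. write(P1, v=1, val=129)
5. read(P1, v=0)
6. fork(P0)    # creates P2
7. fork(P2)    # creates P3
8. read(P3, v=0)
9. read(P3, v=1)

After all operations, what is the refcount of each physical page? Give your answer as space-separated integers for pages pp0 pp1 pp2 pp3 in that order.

Op 1: fork(P0) -> P1. 2 ppages; refcounts: pp0:2 pp1:2
Op 2: read(P0, v0) -> 25. No state change.
Op 3: write(P1, v0, 148). refcount(pp0)=2>1 -> COPY to pp2. 3 ppages; refcounts: pp0:1 pp1:2 pp2:1
Op 4: write(P1, v1, 129). refcount(pp1)=2>1 -> COPY to pp3. 4 ppages; refcounts: pp0:1 pp1:1 pp2:1 pp3:1
Op 5: read(P1, v0) -> 148. No state change.
Op 6: fork(P0) -> P2. 4 ppages; refcounts: pp0:2 pp1:2 pp2:1 pp3:1
Op 7: fork(P2) -> P3. 4 ppages; refcounts: pp0:3 pp1:3 pp2:1 pp3:1
Op 8: read(P3, v0) -> 25. No state change.
Op 9: read(P3, v1) -> 35. No state change.

Answer: 3 3 1 1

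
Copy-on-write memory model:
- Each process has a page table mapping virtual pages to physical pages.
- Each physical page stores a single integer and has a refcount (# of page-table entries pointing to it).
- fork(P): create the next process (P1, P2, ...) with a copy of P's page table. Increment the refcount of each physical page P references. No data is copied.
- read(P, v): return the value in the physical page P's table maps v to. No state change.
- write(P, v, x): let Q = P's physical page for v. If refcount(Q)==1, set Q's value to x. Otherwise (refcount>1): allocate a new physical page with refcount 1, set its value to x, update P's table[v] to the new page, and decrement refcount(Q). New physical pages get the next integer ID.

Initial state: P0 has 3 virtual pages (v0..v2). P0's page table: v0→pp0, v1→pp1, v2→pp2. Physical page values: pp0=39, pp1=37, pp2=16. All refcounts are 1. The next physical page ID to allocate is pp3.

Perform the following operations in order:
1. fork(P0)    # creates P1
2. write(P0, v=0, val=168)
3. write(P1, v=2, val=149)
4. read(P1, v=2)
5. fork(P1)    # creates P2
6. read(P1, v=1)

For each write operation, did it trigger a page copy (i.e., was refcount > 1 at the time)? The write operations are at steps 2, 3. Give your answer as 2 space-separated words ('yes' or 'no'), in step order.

Op 1: fork(P0) -> P1. 3 ppages; refcounts: pp0:2 pp1:2 pp2:2
Op 2: write(P0, v0, 168). refcount(pp0)=2>1 -> COPY to pp3. 4 ppages; refcounts: pp0:1 pp1:2 pp2:2 pp3:1
Op 3: write(P1, v2, 149). refcount(pp2)=2>1 -> COPY to pp4. 5 ppages; refcounts: pp0:1 pp1:2 pp2:1 pp3:1 pp4:1
Op 4: read(P1, v2) -> 149. No state change.
Op 5: fork(P1) -> P2. 5 ppages; refcounts: pp0:2 pp1:3 pp2:1 pp3:1 pp4:2
Op 6: read(P1, v1) -> 37. No state change.

yes yes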